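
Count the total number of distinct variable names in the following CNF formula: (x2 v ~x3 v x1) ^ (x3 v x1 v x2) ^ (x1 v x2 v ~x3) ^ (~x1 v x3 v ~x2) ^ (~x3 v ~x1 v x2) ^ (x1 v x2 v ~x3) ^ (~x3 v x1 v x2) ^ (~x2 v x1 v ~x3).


Identify each distinct variable in the formula.
Variables found: x1, x2, x3.
Total distinct variables = 3.

3


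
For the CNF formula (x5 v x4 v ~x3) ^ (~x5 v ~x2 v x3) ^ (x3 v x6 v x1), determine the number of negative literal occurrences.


Scan each clause for negated literals.
Clause 1: 1 negative; Clause 2: 2 negative; Clause 3: 0 negative.
Total negative literal occurrences = 3.

3


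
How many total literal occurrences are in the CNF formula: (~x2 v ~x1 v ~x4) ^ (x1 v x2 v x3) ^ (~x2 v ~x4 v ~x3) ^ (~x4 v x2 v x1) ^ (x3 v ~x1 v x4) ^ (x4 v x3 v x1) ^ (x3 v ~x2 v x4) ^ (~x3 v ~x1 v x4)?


Clause lengths: 3, 3, 3, 3, 3, 3, 3, 3.
Sum = 3 + 3 + 3 + 3 + 3 + 3 + 3 + 3 = 24.

24


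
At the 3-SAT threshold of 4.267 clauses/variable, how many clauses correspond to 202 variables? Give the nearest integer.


The 3-SAT phase transition occurs at approximately 4.267 clauses per variable.
m = 4.267 * 202 = 861.934.
Rounded to nearest integer: 862.

862


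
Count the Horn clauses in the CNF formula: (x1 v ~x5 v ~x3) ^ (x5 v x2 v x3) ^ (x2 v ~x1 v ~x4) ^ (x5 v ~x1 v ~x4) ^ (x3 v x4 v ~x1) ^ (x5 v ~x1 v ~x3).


A Horn clause has at most one positive literal.
Clause 1: 1 positive lit(s) -> Horn
Clause 2: 3 positive lit(s) -> not Horn
Clause 3: 1 positive lit(s) -> Horn
Clause 4: 1 positive lit(s) -> Horn
Clause 5: 2 positive lit(s) -> not Horn
Clause 6: 1 positive lit(s) -> Horn
Total Horn clauses = 4.

4


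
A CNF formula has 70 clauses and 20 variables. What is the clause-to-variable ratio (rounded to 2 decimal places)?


Clause-to-variable ratio = clauses / variables.
70 / 20 = 3.5.

3.5


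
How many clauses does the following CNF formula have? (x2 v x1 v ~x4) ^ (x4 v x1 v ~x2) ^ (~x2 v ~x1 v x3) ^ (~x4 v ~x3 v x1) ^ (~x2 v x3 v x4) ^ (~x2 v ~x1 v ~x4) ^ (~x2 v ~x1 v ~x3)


Each group enclosed in parentheses joined by ^ is one clause.
Counting the conjuncts: 7 clauses.

7


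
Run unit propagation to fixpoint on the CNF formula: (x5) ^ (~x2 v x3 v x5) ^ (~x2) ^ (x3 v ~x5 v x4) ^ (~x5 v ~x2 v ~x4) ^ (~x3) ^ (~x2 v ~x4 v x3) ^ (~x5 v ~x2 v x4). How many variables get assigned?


Unit propagation repeatedly assigns the literal in any unit clause, then simplifies.
Assignments in order: x5 = T, x2 = F, x3 = F, x4 = T.
No further unit clauses remain.
Total variables assigned = 4.

4


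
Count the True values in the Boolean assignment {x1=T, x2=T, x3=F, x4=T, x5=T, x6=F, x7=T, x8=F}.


The weight is the number of variables assigned True.
True variables: x1, x2, x4, x5, x7.
Weight = 5.

5


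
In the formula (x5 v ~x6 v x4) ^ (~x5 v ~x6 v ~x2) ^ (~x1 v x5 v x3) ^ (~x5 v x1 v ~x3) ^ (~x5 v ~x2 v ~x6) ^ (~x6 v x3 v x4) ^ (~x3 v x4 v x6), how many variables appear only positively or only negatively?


A pure literal appears in only one polarity across all clauses.
Pure literals: x2 (negative only), x4 (positive only).
Count = 2.

2


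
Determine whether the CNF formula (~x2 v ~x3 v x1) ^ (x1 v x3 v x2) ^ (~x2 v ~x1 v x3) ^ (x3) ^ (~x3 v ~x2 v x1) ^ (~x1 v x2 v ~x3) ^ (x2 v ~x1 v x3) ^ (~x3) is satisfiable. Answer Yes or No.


Check all 8 possible truth assignments.
Number of satisfying assignments found: 0.
The formula is unsatisfiable.

No


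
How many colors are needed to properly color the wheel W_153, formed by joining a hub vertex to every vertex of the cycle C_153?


W_153 consists of the cycle C_153 together with a hub vertex adjacent to every cycle vertex.
The cycle C_153 needs 3 colors (odd cycle -> 3).
The hub is adjacent to every cycle vertex, so it must receive a new color distinct from all of them.
Chromatic number = 3 + 1 = 4.

4


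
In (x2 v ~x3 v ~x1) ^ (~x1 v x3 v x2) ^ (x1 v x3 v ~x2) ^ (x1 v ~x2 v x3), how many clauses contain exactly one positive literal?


A definite clause has exactly one positive literal.
Clause 1: 1 positive -> definite
Clause 2: 2 positive -> not definite
Clause 3: 2 positive -> not definite
Clause 4: 2 positive -> not definite
Definite clause count = 1.

1


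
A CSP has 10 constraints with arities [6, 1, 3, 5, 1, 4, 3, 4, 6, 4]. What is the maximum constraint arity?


The arities are: 6, 1, 3, 5, 1, 4, 3, 4, 6, 4.
Scan for the maximum value.
Maximum arity = 6.

6


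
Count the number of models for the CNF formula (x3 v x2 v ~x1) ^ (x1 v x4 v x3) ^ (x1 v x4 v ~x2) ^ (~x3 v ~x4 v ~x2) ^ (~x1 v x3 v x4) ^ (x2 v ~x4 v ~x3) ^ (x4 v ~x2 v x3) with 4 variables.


Enumerate all 16 truth assignments over 4 variables.
Test each against every clause.
Satisfying assignments found: 6.

6


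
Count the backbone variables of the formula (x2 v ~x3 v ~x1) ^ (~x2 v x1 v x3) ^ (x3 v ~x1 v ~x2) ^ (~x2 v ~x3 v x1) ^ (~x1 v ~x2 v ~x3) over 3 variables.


Find all satisfying assignments: 3 model(s).
Check which variables have the same value in every model.
Fixed variables: x2=F.
Backbone size = 1.

1


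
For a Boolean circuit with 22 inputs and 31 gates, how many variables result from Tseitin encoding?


The Tseitin transformation introduces one auxiliary variable per gate.
Total variables = inputs + gates = 22 + 31 = 53.

53


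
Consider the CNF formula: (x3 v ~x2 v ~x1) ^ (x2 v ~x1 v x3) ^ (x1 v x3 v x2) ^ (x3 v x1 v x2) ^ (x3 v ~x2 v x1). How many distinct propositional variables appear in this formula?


Identify each distinct variable in the formula.
Variables found: x1, x2, x3.
Total distinct variables = 3.

3


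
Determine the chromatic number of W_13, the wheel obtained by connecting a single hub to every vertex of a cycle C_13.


W_13 consists of the cycle C_13 together with a hub vertex adjacent to every cycle vertex.
The cycle C_13 needs 3 colors (odd cycle -> 3).
The hub is adjacent to every cycle vertex, so it must receive a new color distinct from all of them.
Chromatic number = 3 + 1 = 4.

4


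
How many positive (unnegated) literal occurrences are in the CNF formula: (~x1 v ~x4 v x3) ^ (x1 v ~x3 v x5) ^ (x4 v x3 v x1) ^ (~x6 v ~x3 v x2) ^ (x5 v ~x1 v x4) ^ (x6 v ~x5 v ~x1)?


Scan each clause for unnegated literals.
Clause 1: 1 positive; Clause 2: 2 positive; Clause 3: 3 positive; Clause 4: 1 positive; Clause 5: 2 positive; Clause 6: 1 positive.
Total positive literal occurrences = 10.

10


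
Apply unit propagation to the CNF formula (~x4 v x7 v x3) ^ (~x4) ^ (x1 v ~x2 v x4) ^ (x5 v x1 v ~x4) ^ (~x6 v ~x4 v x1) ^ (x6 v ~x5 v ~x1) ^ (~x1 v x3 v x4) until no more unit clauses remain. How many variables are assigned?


Unit propagation repeatedly assigns the literal in any unit clause, then simplifies.
Assignments in order: x4 = F.
No further unit clauses remain.
Total variables assigned = 1.

1


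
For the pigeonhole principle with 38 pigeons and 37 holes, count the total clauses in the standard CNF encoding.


The PHP encoding has two parts:
1) At-least-one-hole clauses: 38 (one per pigeon, each with 37 literals).
2) At-most-one-pigeon-per-hole clauses: 37 holes * C(38,2) = 37 * 703 = 26011.
Total clauses = 38 + 26011 = 26049.

26049


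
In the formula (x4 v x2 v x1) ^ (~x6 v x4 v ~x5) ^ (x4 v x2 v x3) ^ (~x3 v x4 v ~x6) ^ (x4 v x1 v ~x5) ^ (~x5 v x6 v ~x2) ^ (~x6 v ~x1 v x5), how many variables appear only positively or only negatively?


A pure literal appears in only one polarity across all clauses.
Pure literals: x4 (positive only).
Count = 1.

1


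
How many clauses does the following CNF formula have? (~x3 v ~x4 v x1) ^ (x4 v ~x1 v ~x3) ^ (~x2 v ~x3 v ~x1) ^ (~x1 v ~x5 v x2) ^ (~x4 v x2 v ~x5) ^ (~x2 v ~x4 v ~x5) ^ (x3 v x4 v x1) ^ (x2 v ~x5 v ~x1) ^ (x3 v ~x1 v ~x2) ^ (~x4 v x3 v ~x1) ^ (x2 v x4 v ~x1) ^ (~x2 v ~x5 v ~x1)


Each group enclosed in parentheses joined by ^ is one clause.
Counting the conjuncts: 12 clauses.

12


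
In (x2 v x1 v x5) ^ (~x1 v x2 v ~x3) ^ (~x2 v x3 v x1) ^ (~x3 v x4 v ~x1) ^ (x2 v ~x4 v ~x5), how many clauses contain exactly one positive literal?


A definite clause has exactly one positive literal.
Clause 1: 3 positive -> not definite
Clause 2: 1 positive -> definite
Clause 3: 2 positive -> not definite
Clause 4: 1 positive -> definite
Clause 5: 1 positive -> definite
Definite clause count = 3.

3


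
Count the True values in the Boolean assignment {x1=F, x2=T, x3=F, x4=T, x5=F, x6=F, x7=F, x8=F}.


The weight is the number of variables assigned True.
True variables: x2, x4.
Weight = 2.

2


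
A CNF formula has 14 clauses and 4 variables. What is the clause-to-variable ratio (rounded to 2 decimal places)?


Clause-to-variable ratio = clauses / variables.
14 / 4 = 3.5.

3.5


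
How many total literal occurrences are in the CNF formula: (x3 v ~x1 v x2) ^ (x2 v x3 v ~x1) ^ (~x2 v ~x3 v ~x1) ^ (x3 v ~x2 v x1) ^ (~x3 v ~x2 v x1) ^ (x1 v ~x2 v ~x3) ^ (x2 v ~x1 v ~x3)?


Clause lengths: 3, 3, 3, 3, 3, 3, 3.
Sum = 3 + 3 + 3 + 3 + 3 + 3 + 3 = 21.

21


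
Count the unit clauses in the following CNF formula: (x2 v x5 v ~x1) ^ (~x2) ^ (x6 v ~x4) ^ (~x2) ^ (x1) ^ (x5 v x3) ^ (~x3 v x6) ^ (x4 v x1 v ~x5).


A unit clause contains exactly one literal.
Unit clauses found: (~x2), (~x2), (x1).
Count = 3.

3


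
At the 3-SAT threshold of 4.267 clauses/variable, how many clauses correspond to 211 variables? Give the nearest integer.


The 3-SAT phase transition occurs at approximately 4.267 clauses per variable.
m = 4.267 * 211 = 900.337.
Rounded to nearest integer: 900.

900


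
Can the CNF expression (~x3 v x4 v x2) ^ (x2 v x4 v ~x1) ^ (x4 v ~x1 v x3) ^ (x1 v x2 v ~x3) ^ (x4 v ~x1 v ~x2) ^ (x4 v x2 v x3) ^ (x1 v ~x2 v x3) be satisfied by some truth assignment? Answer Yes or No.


Check all 16 possible truth assignments.
Number of satisfying assignments found: 7.
The formula is satisfiable.

Yes


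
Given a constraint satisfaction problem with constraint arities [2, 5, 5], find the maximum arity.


The arities are: 2, 5, 5.
Scan for the maximum value.
Maximum arity = 5.

5


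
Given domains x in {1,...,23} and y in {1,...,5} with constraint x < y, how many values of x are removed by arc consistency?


For the constraint x < y, x needs a supporting value in y's domain.
x can be at most 4 (one less than y's maximum).
Valid x values from domain: 4 out of 23.
Pruned = 23 - 4 = 19.

19


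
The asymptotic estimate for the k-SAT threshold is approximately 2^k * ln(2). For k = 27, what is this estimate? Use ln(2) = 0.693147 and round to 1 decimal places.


Using the asymptotic formula: threshold ~ 2^k * ln(2).
2^27 = 134217728.
134217728 * 0.693147 = 93032615.5.

93032615.5


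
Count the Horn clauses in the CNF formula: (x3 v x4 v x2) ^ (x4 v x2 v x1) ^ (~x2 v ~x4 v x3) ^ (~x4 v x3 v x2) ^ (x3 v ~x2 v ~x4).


A Horn clause has at most one positive literal.
Clause 1: 3 positive lit(s) -> not Horn
Clause 2: 3 positive lit(s) -> not Horn
Clause 3: 1 positive lit(s) -> Horn
Clause 4: 2 positive lit(s) -> not Horn
Clause 5: 1 positive lit(s) -> Horn
Total Horn clauses = 2.

2


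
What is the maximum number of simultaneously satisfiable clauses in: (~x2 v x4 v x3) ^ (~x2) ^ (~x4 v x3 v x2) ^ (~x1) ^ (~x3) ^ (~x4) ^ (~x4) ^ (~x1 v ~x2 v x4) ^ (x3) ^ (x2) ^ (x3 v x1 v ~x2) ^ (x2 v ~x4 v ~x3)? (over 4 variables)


Enumerate all 16 truth assignments.
For each, count how many of the 12 clauses are satisfied.
The formula is not fully satisfiable, so the maximum is below 12.
Maximum simultaneously satisfiable clauses = 10.

10


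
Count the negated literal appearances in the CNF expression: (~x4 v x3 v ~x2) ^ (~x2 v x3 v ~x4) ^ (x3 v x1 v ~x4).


Scan each clause for negated literals.
Clause 1: 2 negative; Clause 2: 2 negative; Clause 3: 1 negative.
Total negative literal occurrences = 5.

5


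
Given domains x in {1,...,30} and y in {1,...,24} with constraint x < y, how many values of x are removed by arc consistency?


For the constraint x < y, x needs a supporting value in y's domain.
x can be at most 23 (one less than y's maximum).
Valid x values from domain: 23 out of 30.
Pruned = 30 - 23 = 7.

7


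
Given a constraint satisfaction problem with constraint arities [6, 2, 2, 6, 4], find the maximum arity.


The arities are: 6, 2, 2, 6, 4.
Scan for the maximum value.
Maximum arity = 6.

6


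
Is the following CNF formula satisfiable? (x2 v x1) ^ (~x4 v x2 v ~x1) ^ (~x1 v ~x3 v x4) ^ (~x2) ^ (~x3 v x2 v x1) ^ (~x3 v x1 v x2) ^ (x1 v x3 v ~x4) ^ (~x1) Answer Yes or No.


Check all 16 possible truth assignments.
Number of satisfying assignments found: 0.
The formula is unsatisfiable.

No


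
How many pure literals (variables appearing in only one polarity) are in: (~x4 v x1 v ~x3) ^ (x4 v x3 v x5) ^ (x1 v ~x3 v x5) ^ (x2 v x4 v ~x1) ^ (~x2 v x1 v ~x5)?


A pure literal appears in only one polarity across all clauses.
No pure literals found.
Count = 0.

0


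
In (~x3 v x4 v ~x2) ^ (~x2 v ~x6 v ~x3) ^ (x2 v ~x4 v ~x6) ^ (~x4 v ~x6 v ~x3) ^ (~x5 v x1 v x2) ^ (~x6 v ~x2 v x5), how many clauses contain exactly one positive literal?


A definite clause has exactly one positive literal.
Clause 1: 1 positive -> definite
Clause 2: 0 positive -> not definite
Clause 3: 1 positive -> definite
Clause 4: 0 positive -> not definite
Clause 5: 2 positive -> not definite
Clause 6: 1 positive -> definite
Definite clause count = 3.

3


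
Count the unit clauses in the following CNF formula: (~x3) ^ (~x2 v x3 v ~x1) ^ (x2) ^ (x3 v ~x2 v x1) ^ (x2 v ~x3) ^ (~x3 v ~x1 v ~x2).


A unit clause contains exactly one literal.
Unit clauses found: (~x3), (x2).
Count = 2.

2


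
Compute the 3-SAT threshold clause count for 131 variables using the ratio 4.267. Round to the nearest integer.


The 3-SAT phase transition occurs at approximately 4.267 clauses per variable.
m = 4.267 * 131 = 558.977.
Rounded to nearest integer: 559.

559


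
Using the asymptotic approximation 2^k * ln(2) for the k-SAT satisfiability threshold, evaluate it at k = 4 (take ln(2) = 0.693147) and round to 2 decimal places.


Using the asymptotic formula: threshold ~ 2^k * ln(2).
2^4 = 16.
16 * 0.693147 = 11.09.

11.09


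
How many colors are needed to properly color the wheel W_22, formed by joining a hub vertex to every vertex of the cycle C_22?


W_22 consists of the cycle C_22 together with a hub vertex adjacent to every cycle vertex.
The cycle C_22 needs 2 colors (even cycle -> 2).
The hub is adjacent to every cycle vertex, so it must receive a new color distinct from all of them.
Chromatic number = 2 + 1 = 3.

3


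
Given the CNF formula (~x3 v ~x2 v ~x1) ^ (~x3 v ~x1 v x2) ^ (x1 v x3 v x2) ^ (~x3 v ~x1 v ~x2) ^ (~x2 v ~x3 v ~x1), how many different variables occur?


Identify each distinct variable in the formula.
Variables found: x1, x2, x3.
Total distinct variables = 3.

3


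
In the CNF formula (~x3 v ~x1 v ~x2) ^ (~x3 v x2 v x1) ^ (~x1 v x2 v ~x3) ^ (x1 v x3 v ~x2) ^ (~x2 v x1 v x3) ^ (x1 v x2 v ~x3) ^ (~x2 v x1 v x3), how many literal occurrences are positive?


Scan each clause for unnegated literals.
Clause 1: 0 positive; Clause 2: 2 positive; Clause 3: 1 positive; Clause 4: 2 positive; Clause 5: 2 positive; Clause 6: 2 positive; Clause 7: 2 positive.
Total positive literal occurrences = 11.

11


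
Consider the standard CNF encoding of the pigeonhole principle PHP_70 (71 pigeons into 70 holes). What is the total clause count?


The PHP encoding has two parts:
1) At-least-one-hole clauses: 71 (one per pigeon, each with 70 literals).
2) At-most-one-pigeon-per-hole clauses: 70 holes * C(71,2) = 70 * 2485 = 173950.
Total clauses = 71 + 173950 = 174021.

174021


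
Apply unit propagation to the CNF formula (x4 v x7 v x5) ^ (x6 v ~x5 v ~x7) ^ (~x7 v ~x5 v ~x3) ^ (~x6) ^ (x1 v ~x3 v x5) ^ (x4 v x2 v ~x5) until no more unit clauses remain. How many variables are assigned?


Unit propagation repeatedly assigns the literal in any unit clause, then simplifies.
Assignments in order: x6 = F.
No further unit clauses remain.
Total variables assigned = 1.

1


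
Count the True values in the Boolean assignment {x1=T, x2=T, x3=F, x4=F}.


The weight is the number of variables assigned True.
True variables: x1, x2.
Weight = 2.

2


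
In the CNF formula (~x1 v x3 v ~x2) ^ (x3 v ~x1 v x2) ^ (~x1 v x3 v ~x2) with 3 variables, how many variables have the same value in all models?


Find all satisfying assignments: 6 model(s).
Check which variables have the same value in every model.
No variable is fixed across all models.
Backbone size = 0.

0


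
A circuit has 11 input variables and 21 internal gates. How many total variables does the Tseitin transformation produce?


The Tseitin transformation introduces one auxiliary variable per gate.
Total variables = inputs + gates = 11 + 21 = 32.

32


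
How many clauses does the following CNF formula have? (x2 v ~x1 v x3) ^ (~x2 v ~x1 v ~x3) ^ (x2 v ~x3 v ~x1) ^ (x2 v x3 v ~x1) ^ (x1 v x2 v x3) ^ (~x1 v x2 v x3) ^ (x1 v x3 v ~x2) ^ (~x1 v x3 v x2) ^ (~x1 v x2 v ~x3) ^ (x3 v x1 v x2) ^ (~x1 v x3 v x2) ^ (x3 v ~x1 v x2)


Each group enclosed in parentheses joined by ^ is one clause.
Counting the conjuncts: 12 clauses.

12


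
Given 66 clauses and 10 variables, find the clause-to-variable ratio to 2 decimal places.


Clause-to-variable ratio = clauses / variables.
66 / 10 = 6.6.

6.6


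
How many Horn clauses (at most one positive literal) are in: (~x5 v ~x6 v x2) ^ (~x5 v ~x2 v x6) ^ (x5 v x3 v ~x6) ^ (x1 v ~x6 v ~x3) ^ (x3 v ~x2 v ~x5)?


A Horn clause has at most one positive literal.
Clause 1: 1 positive lit(s) -> Horn
Clause 2: 1 positive lit(s) -> Horn
Clause 3: 2 positive lit(s) -> not Horn
Clause 4: 1 positive lit(s) -> Horn
Clause 5: 1 positive lit(s) -> Horn
Total Horn clauses = 4.

4


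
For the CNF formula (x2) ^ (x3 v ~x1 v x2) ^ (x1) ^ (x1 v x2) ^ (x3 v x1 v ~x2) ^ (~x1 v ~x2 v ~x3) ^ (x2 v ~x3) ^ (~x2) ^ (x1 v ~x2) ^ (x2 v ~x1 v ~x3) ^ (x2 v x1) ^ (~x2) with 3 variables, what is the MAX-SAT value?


Enumerate all 8 truth assignments.
For each, count how many of the 12 clauses are satisfied.
The formula is not fully satisfiable, so the maximum is below 12.
Maximum simultaneously satisfiable clauses = 10.

10


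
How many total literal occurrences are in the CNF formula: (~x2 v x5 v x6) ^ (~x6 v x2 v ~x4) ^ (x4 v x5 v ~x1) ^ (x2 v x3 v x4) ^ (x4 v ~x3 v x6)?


Clause lengths: 3, 3, 3, 3, 3.
Sum = 3 + 3 + 3 + 3 + 3 = 15.

15


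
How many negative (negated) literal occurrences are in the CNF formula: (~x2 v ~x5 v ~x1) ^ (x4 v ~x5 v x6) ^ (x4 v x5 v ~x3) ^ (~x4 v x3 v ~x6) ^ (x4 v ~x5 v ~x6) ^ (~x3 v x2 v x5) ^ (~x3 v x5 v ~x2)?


Scan each clause for negated literals.
Clause 1: 3 negative; Clause 2: 1 negative; Clause 3: 1 negative; Clause 4: 2 negative; Clause 5: 2 negative; Clause 6: 1 negative; Clause 7: 2 negative.
Total negative literal occurrences = 12.

12


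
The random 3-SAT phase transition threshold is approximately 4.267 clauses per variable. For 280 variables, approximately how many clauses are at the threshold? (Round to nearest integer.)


The 3-SAT phase transition occurs at approximately 4.267 clauses per variable.
m = 4.267 * 280 = 1194.76.
Rounded to nearest integer: 1195.

1195


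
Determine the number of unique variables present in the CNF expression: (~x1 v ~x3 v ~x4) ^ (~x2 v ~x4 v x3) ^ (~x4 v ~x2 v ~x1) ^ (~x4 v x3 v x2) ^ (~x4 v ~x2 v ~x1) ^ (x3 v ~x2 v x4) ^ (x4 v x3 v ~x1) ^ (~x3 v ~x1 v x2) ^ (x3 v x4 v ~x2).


Identify each distinct variable in the formula.
Variables found: x1, x2, x3, x4.
Total distinct variables = 4.

4


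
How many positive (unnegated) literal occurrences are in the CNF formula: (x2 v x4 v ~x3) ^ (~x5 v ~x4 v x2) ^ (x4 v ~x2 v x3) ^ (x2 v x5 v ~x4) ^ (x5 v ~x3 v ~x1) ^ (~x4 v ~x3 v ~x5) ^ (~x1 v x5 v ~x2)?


Scan each clause for unnegated literals.
Clause 1: 2 positive; Clause 2: 1 positive; Clause 3: 2 positive; Clause 4: 2 positive; Clause 5: 1 positive; Clause 6: 0 positive; Clause 7: 1 positive.
Total positive literal occurrences = 9.

9


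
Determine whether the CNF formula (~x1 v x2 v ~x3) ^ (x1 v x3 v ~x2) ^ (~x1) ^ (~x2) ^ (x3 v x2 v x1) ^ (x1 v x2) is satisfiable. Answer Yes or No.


Check all 8 possible truth assignments.
Number of satisfying assignments found: 0.
The formula is unsatisfiable.

No


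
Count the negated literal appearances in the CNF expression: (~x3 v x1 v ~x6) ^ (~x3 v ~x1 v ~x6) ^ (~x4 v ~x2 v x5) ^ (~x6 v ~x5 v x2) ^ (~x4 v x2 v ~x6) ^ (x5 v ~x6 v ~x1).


Scan each clause for negated literals.
Clause 1: 2 negative; Clause 2: 3 negative; Clause 3: 2 negative; Clause 4: 2 negative; Clause 5: 2 negative; Clause 6: 2 negative.
Total negative literal occurrences = 13.

13


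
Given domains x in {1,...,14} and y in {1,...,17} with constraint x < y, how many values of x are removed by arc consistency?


For the constraint x < y, x needs a supporting value in y's domain.
x can be at most 16 (one less than y's maximum).
Valid x values from domain: 14 out of 14.
Pruned = 14 - 14 = 0.

0


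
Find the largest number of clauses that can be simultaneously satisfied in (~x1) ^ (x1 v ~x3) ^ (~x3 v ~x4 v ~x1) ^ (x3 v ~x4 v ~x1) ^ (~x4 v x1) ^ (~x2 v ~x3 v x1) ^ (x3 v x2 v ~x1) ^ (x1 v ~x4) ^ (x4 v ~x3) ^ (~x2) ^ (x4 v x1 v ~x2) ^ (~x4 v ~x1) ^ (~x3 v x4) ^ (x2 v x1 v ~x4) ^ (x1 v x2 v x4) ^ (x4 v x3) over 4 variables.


Enumerate all 16 truth assignments.
For each, count how many of the 16 clauses are satisfied.
The formula is not fully satisfiable, so the maximum is below 16.
Maximum simultaneously satisfiable clauses = 14.

14


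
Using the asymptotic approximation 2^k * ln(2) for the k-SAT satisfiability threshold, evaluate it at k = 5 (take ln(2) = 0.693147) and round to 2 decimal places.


Using the asymptotic formula: threshold ~ 2^k * ln(2).
2^5 = 32.
32 * 0.693147 = 22.18.

22.18


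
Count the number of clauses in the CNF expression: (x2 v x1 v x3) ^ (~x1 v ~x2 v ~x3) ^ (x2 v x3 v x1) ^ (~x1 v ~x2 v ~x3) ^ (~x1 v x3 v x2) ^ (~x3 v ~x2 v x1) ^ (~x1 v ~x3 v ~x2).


Each group enclosed in parentheses joined by ^ is one clause.
Counting the conjuncts: 7 clauses.

7


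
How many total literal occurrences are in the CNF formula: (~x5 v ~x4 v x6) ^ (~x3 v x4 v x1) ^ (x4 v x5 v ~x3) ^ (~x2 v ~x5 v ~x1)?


Clause lengths: 3, 3, 3, 3.
Sum = 3 + 3 + 3 + 3 = 12.

12


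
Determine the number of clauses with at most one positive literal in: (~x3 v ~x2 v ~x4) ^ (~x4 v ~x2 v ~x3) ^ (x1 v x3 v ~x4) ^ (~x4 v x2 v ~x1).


A Horn clause has at most one positive literal.
Clause 1: 0 positive lit(s) -> Horn
Clause 2: 0 positive lit(s) -> Horn
Clause 3: 2 positive lit(s) -> not Horn
Clause 4: 1 positive lit(s) -> Horn
Total Horn clauses = 3.

3


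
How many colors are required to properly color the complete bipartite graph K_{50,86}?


K_{50,86} is bipartite by definition: the two parts are independent sets, with every edge crossing between them.
Color all vertices in one part with color 1 and all vertices in the other part with color 2.
Since the graph has at least one edge, one color does not suffice.
Chromatic number = 2.

2


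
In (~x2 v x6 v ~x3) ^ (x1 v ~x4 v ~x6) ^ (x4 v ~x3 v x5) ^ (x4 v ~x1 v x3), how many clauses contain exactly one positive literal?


A definite clause has exactly one positive literal.
Clause 1: 1 positive -> definite
Clause 2: 1 positive -> definite
Clause 3: 2 positive -> not definite
Clause 4: 2 positive -> not definite
Definite clause count = 2.

2


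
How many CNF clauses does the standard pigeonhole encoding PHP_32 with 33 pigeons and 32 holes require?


The PHP encoding has two parts:
1) At-least-one-hole clauses: 33 (one per pigeon, each with 32 literals).
2) At-most-one-pigeon-per-hole clauses: 32 holes * C(33,2) = 32 * 528 = 16896.
Total clauses = 33 + 16896 = 16929.

16929


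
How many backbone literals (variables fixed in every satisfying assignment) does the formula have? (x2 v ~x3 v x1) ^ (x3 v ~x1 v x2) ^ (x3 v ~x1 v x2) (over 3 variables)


Find all satisfying assignments: 6 model(s).
Check which variables have the same value in every model.
No variable is fixed across all models.
Backbone size = 0.

0


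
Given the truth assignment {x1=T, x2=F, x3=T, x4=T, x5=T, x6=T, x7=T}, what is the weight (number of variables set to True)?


The weight is the number of variables assigned True.
True variables: x1, x3, x4, x5, x6, x7.
Weight = 6.

6


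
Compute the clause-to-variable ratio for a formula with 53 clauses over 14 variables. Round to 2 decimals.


Clause-to-variable ratio = clauses / variables.
53 / 14 = 3.79.

3.79


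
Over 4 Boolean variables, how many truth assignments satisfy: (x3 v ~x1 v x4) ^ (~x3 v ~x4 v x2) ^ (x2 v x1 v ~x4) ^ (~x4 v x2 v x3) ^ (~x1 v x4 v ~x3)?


Enumerate all 16 truth assignments over 4 variables.
Test each against every clause.
Satisfying assignments found: 8.

8


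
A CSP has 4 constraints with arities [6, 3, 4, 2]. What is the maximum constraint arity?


The arities are: 6, 3, 4, 2.
Scan for the maximum value.
Maximum arity = 6.

6


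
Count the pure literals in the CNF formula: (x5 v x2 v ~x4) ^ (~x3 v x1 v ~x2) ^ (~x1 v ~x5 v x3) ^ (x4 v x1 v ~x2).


A pure literal appears in only one polarity across all clauses.
No pure literals found.
Count = 0.

0


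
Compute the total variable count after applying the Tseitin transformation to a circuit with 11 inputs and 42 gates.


The Tseitin transformation introduces one auxiliary variable per gate.
Total variables = inputs + gates = 11 + 42 = 53.

53


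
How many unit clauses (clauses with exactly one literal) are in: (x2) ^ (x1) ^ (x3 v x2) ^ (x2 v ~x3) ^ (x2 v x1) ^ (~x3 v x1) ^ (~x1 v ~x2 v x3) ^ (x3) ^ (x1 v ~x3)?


A unit clause contains exactly one literal.
Unit clauses found: (x2), (x1), (x3).
Count = 3.

3


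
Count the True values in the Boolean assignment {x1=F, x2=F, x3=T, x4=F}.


The weight is the number of variables assigned True.
True variables: x3.
Weight = 1.

1


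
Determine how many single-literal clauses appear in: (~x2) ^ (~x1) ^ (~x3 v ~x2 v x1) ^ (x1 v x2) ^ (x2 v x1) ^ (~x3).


A unit clause contains exactly one literal.
Unit clauses found: (~x2), (~x1), (~x3).
Count = 3.

3


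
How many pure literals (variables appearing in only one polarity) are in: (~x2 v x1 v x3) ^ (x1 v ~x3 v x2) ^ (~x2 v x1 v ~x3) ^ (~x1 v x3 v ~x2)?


A pure literal appears in only one polarity across all clauses.
No pure literals found.
Count = 0.

0


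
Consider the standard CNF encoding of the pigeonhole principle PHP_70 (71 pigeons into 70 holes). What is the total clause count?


The PHP encoding has two parts:
1) At-least-one-hole clauses: 71 (one per pigeon, each with 70 literals).
2) At-most-one-pigeon-per-hole clauses: 70 holes * C(71,2) = 70 * 2485 = 173950.
Total clauses = 71 + 173950 = 174021.

174021


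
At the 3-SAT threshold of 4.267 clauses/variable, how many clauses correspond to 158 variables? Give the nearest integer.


The 3-SAT phase transition occurs at approximately 4.267 clauses per variable.
m = 4.267 * 158 = 674.186.
Rounded to nearest integer: 674.

674


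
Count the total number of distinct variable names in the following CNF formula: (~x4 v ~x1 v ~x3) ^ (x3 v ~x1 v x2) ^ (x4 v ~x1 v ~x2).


Identify each distinct variable in the formula.
Variables found: x1, x2, x3, x4.
Total distinct variables = 4.

4


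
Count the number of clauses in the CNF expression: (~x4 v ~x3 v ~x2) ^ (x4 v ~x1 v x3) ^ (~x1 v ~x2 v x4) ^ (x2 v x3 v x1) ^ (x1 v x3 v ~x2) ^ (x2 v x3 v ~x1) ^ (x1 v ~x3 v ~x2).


Each group enclosed in parentheses joined by ^ is one clause.
Counting the conjuncts: 7 clauses.

7


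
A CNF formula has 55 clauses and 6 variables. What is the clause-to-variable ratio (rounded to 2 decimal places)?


Clause-to-variable ratio = clauses / variables.
55 / 6 = 9.17.

9.17


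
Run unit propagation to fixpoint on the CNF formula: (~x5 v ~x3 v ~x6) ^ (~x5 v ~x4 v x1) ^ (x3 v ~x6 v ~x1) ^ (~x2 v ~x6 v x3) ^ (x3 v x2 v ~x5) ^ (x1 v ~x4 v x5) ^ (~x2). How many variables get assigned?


Unit propagation repeatedly assigns the literal in any unit clause, then simplifies.
Assignments in order: x2 = F.
No further unit clauses remain.
Total variables assigned = 1.

1


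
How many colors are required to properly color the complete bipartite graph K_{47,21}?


K_{47,21} is bipartite by definition: the two parts are independent sets, with every edge crossing between them.
Color all vertices in one part with color 1 and all vertices in the other part with color 2.
Since the graph has at least one edge, one color does not suffice.
Chromatic number = 2.

2


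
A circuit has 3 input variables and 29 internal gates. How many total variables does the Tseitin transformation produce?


The Tseitin transformation introduces one auxiliary variable per gate.
Total variables = inputs + gates = 3 + 29 = 32.

32


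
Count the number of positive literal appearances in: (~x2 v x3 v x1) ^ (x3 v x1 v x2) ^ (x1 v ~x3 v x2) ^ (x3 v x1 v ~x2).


Scan each clause for unnegated literals.
Clause 1: 2 positive; Clause 2: 3 positive; Clause 3: 2 positive; Clause 4: 2 positive.
Total positive literal occurrences = 9.

9


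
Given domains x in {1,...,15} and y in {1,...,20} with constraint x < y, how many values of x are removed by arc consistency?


For the constraint x < y, x needs a supporting value in y's domain.
x can be at most 19 (one less than y's maximum).
Valid x values from domain: 15 out of 15.
Pruned = 15 - 15 = 0.

0


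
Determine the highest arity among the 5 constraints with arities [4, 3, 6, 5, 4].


The arities are: 4, 3, 6, 5, 4.
Scan for the maximum value.
Maximum arity = 6.

6


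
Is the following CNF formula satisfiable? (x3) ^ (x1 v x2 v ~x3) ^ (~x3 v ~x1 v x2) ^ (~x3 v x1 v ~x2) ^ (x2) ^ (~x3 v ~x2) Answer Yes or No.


Check all 8 possible truth assignments.
Number of satisfying assignments found: 0.
The formula is unsatisfiable.

No


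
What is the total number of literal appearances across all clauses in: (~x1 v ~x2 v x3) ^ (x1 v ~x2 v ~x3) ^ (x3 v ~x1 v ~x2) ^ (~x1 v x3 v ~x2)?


Clause lengths: 3, 3, 3, 3.
Sum = 3 + 3 + 3 + 3 = 12.

12


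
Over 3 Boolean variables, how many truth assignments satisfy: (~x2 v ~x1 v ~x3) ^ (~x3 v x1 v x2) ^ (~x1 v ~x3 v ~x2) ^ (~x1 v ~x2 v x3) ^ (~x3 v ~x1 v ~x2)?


Enumerate all 8 truth assignments over 3 variables.
Test each against every clause.
Satisfying assignments found: 5.

5


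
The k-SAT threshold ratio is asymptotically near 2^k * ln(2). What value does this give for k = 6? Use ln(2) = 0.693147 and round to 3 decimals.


Using the asymptotic formula: threshold ~ 2^k * ln(2).
2^6 = 64.
64 * 0.693147 = 44.361.

44.361


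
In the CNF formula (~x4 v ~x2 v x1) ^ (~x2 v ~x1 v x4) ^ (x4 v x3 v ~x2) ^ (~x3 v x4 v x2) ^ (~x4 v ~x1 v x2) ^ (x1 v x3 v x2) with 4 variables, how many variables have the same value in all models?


Find all satisfying assignments: 5 model(s).
Check which variables have the same value in every model.
No variable is fixed across all models.
Backbone size = 0.

0


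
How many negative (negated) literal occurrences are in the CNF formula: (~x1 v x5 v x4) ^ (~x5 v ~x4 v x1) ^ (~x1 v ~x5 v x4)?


Scan each clause for negated literals.
Clause 1: 1 negative; Clause 2: 2 negative; Clause 3: 2 negative.
Total negative literal occurrences = 5.

5


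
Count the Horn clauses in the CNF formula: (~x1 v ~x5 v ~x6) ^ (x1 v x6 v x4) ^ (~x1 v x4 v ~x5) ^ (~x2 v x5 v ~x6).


A Horn clause has at most one positive literal.
Clause 1: 0 positive lit(s) -> Horn
Clause 2: 3 positive lit(s) -> not Horn
Clause 3: 1 positive lit(s) -> Horn
Clause 4: 1 positive lit(s) -> Horn
Total Horn clauses = 3.

3


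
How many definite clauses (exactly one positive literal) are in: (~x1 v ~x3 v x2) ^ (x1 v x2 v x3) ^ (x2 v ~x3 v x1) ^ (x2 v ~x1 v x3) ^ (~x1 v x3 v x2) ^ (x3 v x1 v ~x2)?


A definite clause has exactly one positive literal.
Clause 1: 1 positive -> definite
Clause 2: 3 positive -> not definite
Clause 3: 2 positive -> not definite
Clause 4: 2 positive -> not definite
Clause 5: 2 positive -> not definite
Clause 6: 2 positive -> not definite
Definite clause count = 1.

1


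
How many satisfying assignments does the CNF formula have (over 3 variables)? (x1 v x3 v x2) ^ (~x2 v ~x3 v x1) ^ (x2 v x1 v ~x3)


Enumerate all 8 truth assignments over 3 variables.
Test each against every clause.
Satisfying assignments found: 5.

5


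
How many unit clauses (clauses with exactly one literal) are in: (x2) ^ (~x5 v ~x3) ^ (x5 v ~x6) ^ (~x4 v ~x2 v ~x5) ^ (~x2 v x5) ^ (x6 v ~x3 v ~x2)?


A unit clause contains exactly one literal.
Unit clauses found: (x2).
Count = 1.

1


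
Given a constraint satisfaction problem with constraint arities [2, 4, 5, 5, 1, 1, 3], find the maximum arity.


The arities are: 2, 4, 5, 5, 1, 1, 3.
Scan for the maximum value.
Maximum arity = 5.

5


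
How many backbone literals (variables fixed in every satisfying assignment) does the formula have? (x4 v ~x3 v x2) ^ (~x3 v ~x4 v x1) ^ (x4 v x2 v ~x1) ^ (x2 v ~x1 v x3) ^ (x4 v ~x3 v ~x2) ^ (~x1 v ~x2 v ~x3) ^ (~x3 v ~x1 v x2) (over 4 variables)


Find all satisfying assignments: 6 model(s).
Check which variables have the same value in every model.
Fixed variables: x3=F.
Backbone size = 1.

1


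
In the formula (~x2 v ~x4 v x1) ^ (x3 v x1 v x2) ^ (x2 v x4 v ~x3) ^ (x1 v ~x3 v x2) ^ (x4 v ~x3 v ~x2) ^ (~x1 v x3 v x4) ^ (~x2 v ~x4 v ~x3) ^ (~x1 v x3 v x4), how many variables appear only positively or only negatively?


A pure literal appears in only one polarity across all clauses.
No pure literals found.
Count = 0.

0


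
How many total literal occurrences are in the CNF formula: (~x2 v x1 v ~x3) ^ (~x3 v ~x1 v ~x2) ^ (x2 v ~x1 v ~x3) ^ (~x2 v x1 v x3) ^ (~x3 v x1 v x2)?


Clause lengths: 3, 3, 3, 3, 3.
Sum = 3 + 3 + 3 + 3 + 3 = 15.

15


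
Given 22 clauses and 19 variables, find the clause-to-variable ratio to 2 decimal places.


Clause-to-variable ratio = clauses / variables.
22 / 19 = 1.16.

1.16


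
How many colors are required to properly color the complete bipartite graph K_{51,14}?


K_{51,14} is bipartite by definition: the two parts are independent sets, with every edge crossing between them.
Color all vertices in one part with color 1 and all vertices in the other part with color 2.
Since the graph has at least one edge, one color does not suffice.
Chromatic number = 2.

2


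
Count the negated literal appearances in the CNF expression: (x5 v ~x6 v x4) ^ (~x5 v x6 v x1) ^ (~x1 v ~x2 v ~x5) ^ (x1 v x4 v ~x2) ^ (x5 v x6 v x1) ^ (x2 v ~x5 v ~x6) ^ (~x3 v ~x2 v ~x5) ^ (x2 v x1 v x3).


Scan each clause for negated literals.
Clause 1: 1 negative; Clause 2: 1 negative; Clause 3: 3 negative; Clause 4: 1 negative; Clause 5: 0 negative; Clause 6: 2 negative; Clause 7: 3 negative; Clause 8: 0 negative.
Total negative literal occurrences = 11.

11


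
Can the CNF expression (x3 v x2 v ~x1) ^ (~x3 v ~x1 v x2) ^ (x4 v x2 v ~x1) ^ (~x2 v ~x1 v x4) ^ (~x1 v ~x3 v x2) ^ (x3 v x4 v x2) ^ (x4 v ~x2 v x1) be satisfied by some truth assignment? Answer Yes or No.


Check all 16 possible truth assignments.
Number of satisfying assignments found: 7.
The formula is satisfiable.

Yes


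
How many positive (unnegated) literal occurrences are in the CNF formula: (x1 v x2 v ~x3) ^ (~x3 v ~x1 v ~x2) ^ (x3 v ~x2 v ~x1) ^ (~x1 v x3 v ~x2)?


Scan each clause for unnegated literals.
Clause 1: 2 positive; Clause 2: 0 positive; Clause 3: 1 positive; Clause 4: 1 positive.
Total positive literal occurrences = 4.

4


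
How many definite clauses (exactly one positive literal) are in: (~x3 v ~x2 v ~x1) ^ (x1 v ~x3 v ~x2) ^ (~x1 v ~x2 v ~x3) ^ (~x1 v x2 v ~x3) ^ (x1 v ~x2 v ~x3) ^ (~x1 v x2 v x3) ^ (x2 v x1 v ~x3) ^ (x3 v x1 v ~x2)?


A definite clause has exactly one positive literal.
Clause 1: 0 positive -> not definite
Clause 2: 1 positive -> definite
Clause 3: 0 positive -> not definite
Clause 4: 1 positive -> definite
Clause 5: 1 positive -> definite
Clause 6: 2 positive -> not definite
Clause 7: 2 positive -> not definite
Clause 8: 2 positive -> not definite
Definite clause count = 3.

3


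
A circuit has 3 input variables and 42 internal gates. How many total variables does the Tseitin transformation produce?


The Tseitin transformation introduces one auxiliary variable per gate.
Total variables = inputs + gates = 3 + 42 = 45.

45


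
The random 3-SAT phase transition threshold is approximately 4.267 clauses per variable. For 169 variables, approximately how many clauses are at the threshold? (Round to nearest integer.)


The 3-SAT phase transition occurs at approximately 4.267 clauses per variable.
m = 4.267 * 169 = 721.123.
Rounded to nearest integer: 721.

721


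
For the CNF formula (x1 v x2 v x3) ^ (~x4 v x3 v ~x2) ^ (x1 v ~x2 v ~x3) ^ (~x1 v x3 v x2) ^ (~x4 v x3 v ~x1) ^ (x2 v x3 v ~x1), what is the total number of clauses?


Each group enclosed in parentheses joined by ^ is one clause.
Counting the conjuncts: 6 clauses.

6


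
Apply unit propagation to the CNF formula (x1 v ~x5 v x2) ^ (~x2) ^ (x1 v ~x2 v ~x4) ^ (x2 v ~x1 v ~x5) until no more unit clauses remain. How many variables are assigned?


Unit propagation repeatedly assigns the literal in any unit clause, then simplifies.
Assignments in order: x2 = F.
No further unit clauses remain.
Total variables assigned = 1.

1


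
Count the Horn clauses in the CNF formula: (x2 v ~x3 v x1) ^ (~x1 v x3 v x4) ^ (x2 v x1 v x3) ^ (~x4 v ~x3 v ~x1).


A Horn clause has at most one positive literal.
Clause 1: 2 positive lit(s) -> not Horn
Clause 2: 2 positive lit(s) -> not Horn
Clause 3: 3 positive lit(s) -> not Horn
Clause 4: 0 positive lit(s) -> Horn
Total Horn clauses = 1.

1


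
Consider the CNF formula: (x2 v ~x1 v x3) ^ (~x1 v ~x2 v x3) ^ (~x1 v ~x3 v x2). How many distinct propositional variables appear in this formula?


Identify each distinct variable in the formula.
Variables found: x1, x2, x3.
Total distinct variables = 3.

3


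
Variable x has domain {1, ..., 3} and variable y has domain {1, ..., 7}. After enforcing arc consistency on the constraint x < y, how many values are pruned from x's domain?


For the constraint x < y, x needs a supporting value in y's domain.
x can be at most 6 (one less than y's maximum).
Valid x values from domain: 3 out of 3.
Pruned = 3 - 3 = 0.

0


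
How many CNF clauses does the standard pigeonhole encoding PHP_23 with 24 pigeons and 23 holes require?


The PHP encoding has two parts:
1) At-least-one-hole clauses: 24 (one per pigeon, each with 23 literals).
2) At-most-one-pigeon-per-hole clauses: 23 holes * C(24,2) = 23 * 276 = 6348.
Total clauses = 24 + 6348 = 6372.

6372


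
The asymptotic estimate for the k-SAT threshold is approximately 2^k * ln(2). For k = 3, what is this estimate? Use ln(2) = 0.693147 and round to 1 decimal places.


Using the asymptotic formula: threshold ~ 2^k * ln(2).
2^3 = 8.
8 * 0.693147 = 5.5.

5.5


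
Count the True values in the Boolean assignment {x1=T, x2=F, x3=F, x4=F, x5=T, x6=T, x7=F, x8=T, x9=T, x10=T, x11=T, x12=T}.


The weight is the number of variables assigned True.
True variables: x1, x5, x6, x8, x9, x10, x11, x12.
Weight = 8.

8


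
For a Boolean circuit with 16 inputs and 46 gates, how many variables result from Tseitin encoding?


The Tseitin transformation introduces one auxiliary variable per gate.
Total variables = inputs + gates = 16 + 46 = 62.

62


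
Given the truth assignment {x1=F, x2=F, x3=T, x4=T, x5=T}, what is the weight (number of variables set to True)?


The weight is the number of variables assigned True.
True variables: x3, x4, x5.
Weight = 3.

3
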